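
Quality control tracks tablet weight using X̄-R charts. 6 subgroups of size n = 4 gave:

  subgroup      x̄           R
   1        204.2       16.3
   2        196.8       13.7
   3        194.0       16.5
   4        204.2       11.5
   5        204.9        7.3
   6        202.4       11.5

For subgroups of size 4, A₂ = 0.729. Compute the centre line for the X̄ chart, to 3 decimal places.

X̄̄ = (204.2 + 196.8 + 194.0 + 204.2 + 204.9 + 202.4) / 6 = 1206.5000 / 6 = 201.0833
CL = X̄̄ = 201.0833

201.083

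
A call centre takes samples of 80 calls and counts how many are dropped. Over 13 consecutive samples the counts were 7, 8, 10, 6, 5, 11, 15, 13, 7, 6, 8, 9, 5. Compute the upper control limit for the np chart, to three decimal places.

p̄ = Σdᵢ / (k·n) = 110 / (13 × 80) = 0.10577
UCL = np̄ + 3·√(np̄(1−p̄)) = 8.4615 + 3 × √(8.4615×0.89423) = 8.4615 + 3 × 2.7507 = 16.7138

16.714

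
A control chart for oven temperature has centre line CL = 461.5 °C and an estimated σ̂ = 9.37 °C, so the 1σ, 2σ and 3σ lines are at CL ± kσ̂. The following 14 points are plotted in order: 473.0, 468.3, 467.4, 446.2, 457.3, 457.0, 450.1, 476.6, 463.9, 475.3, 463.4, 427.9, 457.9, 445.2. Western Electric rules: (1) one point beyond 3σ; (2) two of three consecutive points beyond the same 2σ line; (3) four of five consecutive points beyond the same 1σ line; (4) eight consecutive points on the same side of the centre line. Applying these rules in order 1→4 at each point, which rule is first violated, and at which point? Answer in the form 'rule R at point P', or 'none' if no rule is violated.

rule 1 at point 12

Zone of each point (C = within 1σ̂, B = 1σ̂–2σ̂, A = 2σ̂–3σ̂, * = beyond 3σ̂; sign = side of CL): 1:+B, 2:+C, 3:+C, 4:-B, 5:-C, 6:-C, 7:-B, 8:+B, 9:+C, 10:+B, 11:+C, 12:-*, 13:-C, 14:-B
Rule 1 (one point beyond the 3σ limits) is satisfied at point 12.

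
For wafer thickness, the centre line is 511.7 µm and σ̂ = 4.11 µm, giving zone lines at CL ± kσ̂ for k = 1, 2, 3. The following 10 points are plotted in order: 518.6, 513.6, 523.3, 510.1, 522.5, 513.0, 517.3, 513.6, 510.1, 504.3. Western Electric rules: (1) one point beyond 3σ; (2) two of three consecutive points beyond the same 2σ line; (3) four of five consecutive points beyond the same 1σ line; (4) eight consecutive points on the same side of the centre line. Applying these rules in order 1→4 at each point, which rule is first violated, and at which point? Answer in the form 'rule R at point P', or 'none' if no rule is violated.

rule 2 at point 5

Zone of each point (C = within 1σ̂, B = 1σ̂–2σ̂, A = 2σ̂–3σ̂, * = beyond 3σ̂; sign = side of CL): 1:+B, 2:+C, 3:+A, 4:-C, 5:+A, 6:+C, 7:+B, 8:+C, 9:-C, 10:-B
Rule 2 (two of three consecutive points beyond the same 2σ limit) is satisfied at point 5.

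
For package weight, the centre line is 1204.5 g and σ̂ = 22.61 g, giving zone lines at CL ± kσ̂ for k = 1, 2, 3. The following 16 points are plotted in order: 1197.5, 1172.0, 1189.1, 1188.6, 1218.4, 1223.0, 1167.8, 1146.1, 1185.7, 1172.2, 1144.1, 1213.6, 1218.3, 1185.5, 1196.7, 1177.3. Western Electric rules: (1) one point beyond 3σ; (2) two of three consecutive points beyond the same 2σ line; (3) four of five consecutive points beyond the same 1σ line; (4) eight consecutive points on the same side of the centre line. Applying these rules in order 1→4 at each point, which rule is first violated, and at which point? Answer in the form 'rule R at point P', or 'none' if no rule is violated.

Zone of each point (C = within 1σ̂, B = 1σ̂–2σ̂, A = 2σ̂–3σ̂, * = beyond 3σ̂; sign = side of CL): 1:-C, 2:-B, 3:-C, 4:-C, 5:+C, 6:+C, 7:-B, 8:-A, 9:-C, 10:-B, 11:-A, 12:+C, 13:+C, 14:-C, 15:-C, 16:-B
Rule 3 (four of five consecutive points beyond the same 1σ limit) is satisfied at point 11.

rule 3 at point 11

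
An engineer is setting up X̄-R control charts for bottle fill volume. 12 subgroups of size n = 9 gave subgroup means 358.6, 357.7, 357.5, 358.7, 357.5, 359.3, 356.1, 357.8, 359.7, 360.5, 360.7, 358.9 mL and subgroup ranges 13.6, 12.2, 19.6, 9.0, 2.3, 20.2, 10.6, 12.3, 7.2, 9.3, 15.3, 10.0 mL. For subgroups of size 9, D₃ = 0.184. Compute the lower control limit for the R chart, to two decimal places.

R̄ = (13.6 + 12.2 + 19.6 + 9.0 + 2.3 + 20.2 + 10.6 + 12.3 + 7.2 + 9.3 + 15.3 + 10.0) / 12 = 141.6000 / 12 = 11.8000
LCL_R = D₃·R̄ = 0.184 × 11.8000 = 2.1712

2.17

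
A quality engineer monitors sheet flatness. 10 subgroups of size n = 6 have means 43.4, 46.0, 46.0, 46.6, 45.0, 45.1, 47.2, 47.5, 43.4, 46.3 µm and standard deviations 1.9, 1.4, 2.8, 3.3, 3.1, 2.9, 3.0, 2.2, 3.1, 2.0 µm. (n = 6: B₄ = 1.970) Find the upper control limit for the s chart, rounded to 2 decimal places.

s̄ = (1.9 + 1.4 + 2.8 + 3.3 + 3.1 + 2.9 + 3.0 + 2.2 + 3.1 + 2.0) / 10 = 2.5700
UCL_s = B₄·s̄ = 1.970 × 2.5700 = 5.0629

5.06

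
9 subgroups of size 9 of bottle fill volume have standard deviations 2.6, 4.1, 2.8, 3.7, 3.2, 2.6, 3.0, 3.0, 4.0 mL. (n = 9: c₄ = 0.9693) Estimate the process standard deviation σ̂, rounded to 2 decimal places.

3.32

s̄ = (2.6 + 4.1 + 2.8 + 3.7 + 3.2 + 2.6 + 3.0 + 3.0 + 4.0) / 9 = 3.2222
σ̂ = s̄ / c₄ = 3.2222 / 0.9693 = 3.3243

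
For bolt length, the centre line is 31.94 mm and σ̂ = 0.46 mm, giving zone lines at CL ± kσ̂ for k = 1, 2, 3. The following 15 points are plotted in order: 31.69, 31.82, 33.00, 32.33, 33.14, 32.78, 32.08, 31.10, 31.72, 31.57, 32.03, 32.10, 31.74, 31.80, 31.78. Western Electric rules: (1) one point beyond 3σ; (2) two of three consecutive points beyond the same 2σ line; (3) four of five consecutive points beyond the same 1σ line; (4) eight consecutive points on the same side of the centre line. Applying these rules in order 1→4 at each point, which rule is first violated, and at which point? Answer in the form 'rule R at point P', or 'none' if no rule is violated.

Zone of each point (C = within 1σ̂, B = 1σ̂–2σ̂, A = 2σ̂–3σ̂, * = beyond 3σ̂; sign = side of CL): 1:-C, 2:-C, 3:+A, 4:+C, 5:+A, 6:+B, 7:+C, 8:-B, 9:-C, 10:-C, 11:+C, 12:+C, 13:-C, 14:-C, 15:-C
Rule 2 (two of three consecutive points beyond the same 2σ limit) is satisfied at point 5.

rule 2 at point 5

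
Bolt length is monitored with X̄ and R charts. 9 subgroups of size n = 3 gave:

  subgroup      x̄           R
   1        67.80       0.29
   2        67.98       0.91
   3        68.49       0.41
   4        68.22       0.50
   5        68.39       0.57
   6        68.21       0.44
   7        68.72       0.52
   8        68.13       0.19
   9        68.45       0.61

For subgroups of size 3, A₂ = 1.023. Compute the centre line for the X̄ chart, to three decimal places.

X̄̄ = (67.80 + 67.98 + 68.49 + 68.22 + 68.39 + 68.21 + 68.72 + 68.13 + 68.45) / 9 = 614.3900 / 9 = 68.2656
CL = X̄̄ = 68.2656

68.266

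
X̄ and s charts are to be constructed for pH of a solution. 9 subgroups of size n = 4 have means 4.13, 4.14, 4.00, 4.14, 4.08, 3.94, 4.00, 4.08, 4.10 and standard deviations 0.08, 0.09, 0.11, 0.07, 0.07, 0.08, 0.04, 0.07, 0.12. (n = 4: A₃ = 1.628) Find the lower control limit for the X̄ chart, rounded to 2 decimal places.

X̄̄ = (4.13 + 4.14 + 4.00 + 4.14 + 4.08 + 3.94 + 4.00 + 4.08 + 4.10) / 9 = 4.0678
s̄ = (0.08 + 0.09 + 0.11 + 0.07 + 0.07 + 0.08 + 0.04 + 0.07 + 0.12) / 9 = 0.0811
LCL = X̄̄ − A₃·s̄ = 4.0678 − 1.628 × 0.0811 = 3.9357

3.94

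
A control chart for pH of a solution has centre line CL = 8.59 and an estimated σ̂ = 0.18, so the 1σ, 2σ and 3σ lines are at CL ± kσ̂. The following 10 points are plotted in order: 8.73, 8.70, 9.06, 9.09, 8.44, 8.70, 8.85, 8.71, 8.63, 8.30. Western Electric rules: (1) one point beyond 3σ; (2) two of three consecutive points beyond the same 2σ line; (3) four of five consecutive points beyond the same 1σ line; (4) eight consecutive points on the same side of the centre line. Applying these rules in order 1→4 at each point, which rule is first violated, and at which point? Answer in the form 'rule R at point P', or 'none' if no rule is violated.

rule 2 at point 4

Zone of each point (C = within 1σ̂, B = 1σ̂–2σ̂, A = 2σ̂–3σ̂, * = beyond 3σ̂; sign = side of CL): 1:+C, 2:+C, 3:+A, 4:+A, 5:-C, 6:+C, 7:+B, 8:+C, 9:+C, 10:-B
Rule 2 (two of three consecutive points beyond the same 2σ limit) is satisfied at point 4.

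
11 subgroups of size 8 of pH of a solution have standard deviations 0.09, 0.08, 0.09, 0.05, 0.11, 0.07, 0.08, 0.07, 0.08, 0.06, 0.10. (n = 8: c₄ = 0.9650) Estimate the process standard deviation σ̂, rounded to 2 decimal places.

0.08

s̄ = (0.09 + 0.08 + 0.09 + 0.05 + 0.11 + 0.07 + 0.08 + 0.07 + 0.08 + 0.06 + 0.10) / 11 = 0.0800
σ̂ = s̄ / c₄ = 0.0800 / 0.9650 = 0.0829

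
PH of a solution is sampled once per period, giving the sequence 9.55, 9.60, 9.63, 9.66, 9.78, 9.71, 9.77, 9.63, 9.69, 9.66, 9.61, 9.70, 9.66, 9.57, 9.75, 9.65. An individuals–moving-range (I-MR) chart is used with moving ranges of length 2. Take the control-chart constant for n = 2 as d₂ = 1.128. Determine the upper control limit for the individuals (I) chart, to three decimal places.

X̄ = (9.55 + 9.60 + 9.63 + 9.66 + 9.78 + 9.71 + 9.77 + 9.63 + 9.69 + 9.66 + 9.61 + 9.70 + 9.66 + 9.57 + 9.75 + 9.65) / 16 = 9.6638
Moving ranges: 0.05, 0.03, 0.03, 0.12, 0.07, 0.06, 0.14, 0.06, 0.03, 0.05, 0.09, 0.04, 0.09, 0.18, 0.10; M̄R̄ = 1.1400 / 15 = 0.0760
UCL = X̄ + 3·M̄R̄/d₂ = 9.6638 + 3 × 0.0760 / 1.128 = 9.8659

9.866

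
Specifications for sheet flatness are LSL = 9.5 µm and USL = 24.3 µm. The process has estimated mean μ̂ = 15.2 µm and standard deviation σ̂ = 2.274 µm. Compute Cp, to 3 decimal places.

Cp = (USL − LSL) / (6σ̂) = (24.3 − 9.5) / (6 × 2.274) = 14.8000 / 13.6440 = 1.0847

1.085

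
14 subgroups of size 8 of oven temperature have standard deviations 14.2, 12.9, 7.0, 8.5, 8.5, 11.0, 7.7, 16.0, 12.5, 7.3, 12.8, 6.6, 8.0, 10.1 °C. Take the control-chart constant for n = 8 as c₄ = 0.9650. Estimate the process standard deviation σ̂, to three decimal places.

s̄ = (14.2 + 12.9 + 7.0 + 8.5 + 8.5 + 11.0 + 7.7 + 16.0 + 12.5 + 7.3 + 12.8 + 6.6 + 8.0 + 10.1) / 14 = 10.2214
σ̂ = s̄ / c₄ = 10.2214 / 0.9650 = 10.5922

10.592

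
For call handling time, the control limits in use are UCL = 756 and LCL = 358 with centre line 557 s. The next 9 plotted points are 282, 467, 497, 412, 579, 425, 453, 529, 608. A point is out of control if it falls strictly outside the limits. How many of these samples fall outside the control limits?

Compare each point to [358, 756]: sample 1 = 282 < LCL.

1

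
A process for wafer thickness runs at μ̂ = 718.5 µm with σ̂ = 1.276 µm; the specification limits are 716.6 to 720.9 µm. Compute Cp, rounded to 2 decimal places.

Cp = (USL − LSL) / (6σ̂) = (720.9 − 716.6) / (6 × 1.276) = 4.3000 / 7.6560 = 0.5617

0.56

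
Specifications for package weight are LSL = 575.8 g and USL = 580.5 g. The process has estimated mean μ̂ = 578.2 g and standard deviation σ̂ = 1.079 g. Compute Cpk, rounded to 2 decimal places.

0.71

Cpu = (USL − μ̂) / (3σ̂) = (580.5 − 578.2) / (3 × 1.079) = 0.7105; Cpl = (μ̂ − LSL) / (3σ̂) = (578.2 − 575.8) / (3 × 1.079) = 0.7414; Cpk = min(Cpu, Cpl) = 0.7105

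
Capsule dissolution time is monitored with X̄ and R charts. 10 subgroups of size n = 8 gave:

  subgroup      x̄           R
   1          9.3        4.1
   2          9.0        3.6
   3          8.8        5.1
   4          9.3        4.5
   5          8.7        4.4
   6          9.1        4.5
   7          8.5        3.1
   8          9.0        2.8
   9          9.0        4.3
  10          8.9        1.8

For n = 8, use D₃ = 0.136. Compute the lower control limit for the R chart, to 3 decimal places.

R̄ = (4.1 + 3.6 + 5.1 + 4.5 + 4.4 + 4.5 + 3.1 + 2.8 + 4.3 + 1.8) / 10 = 38.2000 / 10 = 3.8200
LCL_R = D₃·R̄ = 0.136 × 3.8200 = 0.5195

0.520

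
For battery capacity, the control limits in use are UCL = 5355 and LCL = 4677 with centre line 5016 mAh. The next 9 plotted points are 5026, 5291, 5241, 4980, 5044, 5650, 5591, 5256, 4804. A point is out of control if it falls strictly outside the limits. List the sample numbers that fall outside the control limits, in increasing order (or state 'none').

6, 7

Compare each point to [4677, 5355]: sample 6 = 5650 > UCL; sample 7 = 5591 > UCL.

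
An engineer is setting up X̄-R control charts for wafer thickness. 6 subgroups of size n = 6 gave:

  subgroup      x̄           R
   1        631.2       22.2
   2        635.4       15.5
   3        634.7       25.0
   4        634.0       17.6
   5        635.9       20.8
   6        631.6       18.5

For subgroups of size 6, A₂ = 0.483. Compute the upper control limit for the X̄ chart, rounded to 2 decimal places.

X̄̄ = (631.2 + 635.4 + 634.7 + 634.0 + 635.9 + 631.6) / 6 = 3802.8000 / 6 = 633.8000
R̄ = (22.2 + 15.5 + 25.0 + 17.6 + 20.8 + 18.5) / 6 = 119.6000 / 6 = 19.9333
UCL = X̄̄ + A₂·R̄ = 633.8000 + 0.483 × 19.9333 = 643.4278

643.43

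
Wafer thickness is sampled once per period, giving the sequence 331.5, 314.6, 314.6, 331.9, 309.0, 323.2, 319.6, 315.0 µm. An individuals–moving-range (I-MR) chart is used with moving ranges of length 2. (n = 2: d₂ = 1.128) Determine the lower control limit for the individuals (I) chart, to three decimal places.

289.720

X̄ = (331.5 + 314.6 + 314.6 + 331.9 + 309.0 + 323.2 + 319.6 + 315.0) / 8 = 319.9250
Moving ranges: 16.9, 0.0, 17.3, 22.9, 14.2, 3.6, 4.6; M̄R̄ = 79.5000 / 7 = 11.3571
LCL = X̄ − 3·M̄R̄/d₂ = 319.9250 − 3 × 11.3571 / 1.128 = 289.7198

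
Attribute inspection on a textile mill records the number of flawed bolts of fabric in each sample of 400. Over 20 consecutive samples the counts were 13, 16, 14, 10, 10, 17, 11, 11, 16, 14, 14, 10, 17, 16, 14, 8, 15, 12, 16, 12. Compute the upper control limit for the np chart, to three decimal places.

24.057

p̄ = Σdᵢ / (k·n) = 266 / (20 × 400) = 0.03325
UCL = np̄ + 3·√(np̄(1−p̄)) = 13.3000 + 3 × √(13.3000×0.96675) = 13.3000 + 3 × 3.5858 = 24.0573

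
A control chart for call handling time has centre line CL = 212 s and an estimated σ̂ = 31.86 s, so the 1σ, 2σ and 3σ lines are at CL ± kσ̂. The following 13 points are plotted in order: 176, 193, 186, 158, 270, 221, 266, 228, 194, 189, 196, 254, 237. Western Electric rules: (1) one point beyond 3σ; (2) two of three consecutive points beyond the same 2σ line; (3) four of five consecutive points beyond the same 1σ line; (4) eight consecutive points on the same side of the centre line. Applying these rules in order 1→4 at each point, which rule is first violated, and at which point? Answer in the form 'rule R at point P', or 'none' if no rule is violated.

none

Zone of each point (C = within 1σ̂, B = 1σ̂–2σ̂, A = 2σ̂–3σ̂, * = beyond 3σ̂; sign = side of CL): 1:-B, 2:-C, 3:-C, 4:-B, 5:+B, 6:+C, 7:+B, 8:+C, 9:-C, 10:-C, 11:-C, 12:+B, 13:+C
No rule fires across all 13 points.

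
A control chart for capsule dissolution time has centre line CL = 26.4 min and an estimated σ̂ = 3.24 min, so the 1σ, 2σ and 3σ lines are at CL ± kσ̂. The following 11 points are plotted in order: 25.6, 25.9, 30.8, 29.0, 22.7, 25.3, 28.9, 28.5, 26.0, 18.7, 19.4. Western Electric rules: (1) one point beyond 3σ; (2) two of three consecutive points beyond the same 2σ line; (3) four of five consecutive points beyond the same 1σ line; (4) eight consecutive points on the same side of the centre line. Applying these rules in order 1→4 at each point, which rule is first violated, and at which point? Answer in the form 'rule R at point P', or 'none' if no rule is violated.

rule 2 at point 11

Zone of each point (C = within 1σ̂, B = 1σ̂–2σ̂, A = 2σ̂–3σ̂, * = beyond 3σ̂; sign = side of CL): 1:-C, 2:-C, 3:+B, 4:+C, 5:-B, 6:-C, 7:+C, 8:+C, 9:-C, 10:-A, 11:-A
Rule 2 (two of three consecutive points beyond the same 2σ limit) is satisfied at point 11.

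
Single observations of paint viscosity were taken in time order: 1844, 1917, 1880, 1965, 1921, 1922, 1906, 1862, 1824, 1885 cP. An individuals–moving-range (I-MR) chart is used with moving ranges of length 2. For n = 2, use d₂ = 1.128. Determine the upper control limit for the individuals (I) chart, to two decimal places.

X̄ = (1844 + 1917 + 1880 + 1965 + 1921 + 1922 + 1906 + 1862 + 1824 + 1885) / 10 = 1892.6000
Moving ranges: 73, 37, 85, 44, 1, 16, 44, 38, 61; M̄R̄ = 399.0000 / 9 = 44.3333
UCL = X̄ + 3·M̄R̄/d₂ = 1892.6000 + 3 × 44.3333 / 1.128 = 2010.5078

2010.51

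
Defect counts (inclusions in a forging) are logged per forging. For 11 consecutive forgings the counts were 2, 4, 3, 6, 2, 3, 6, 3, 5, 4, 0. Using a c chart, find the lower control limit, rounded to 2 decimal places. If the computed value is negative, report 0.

0.00

c̄ = (2 + 4 + 3 + 6 + 2 + 3 + 6 + 3 + 5 + 4 + 0) / 11 = 38 / 11 = 3.4545
LCL = c̄ − 3√c̄ = 3.4545 − 3 × 1.8586 = -2.1214 → 0 (cannot be negative)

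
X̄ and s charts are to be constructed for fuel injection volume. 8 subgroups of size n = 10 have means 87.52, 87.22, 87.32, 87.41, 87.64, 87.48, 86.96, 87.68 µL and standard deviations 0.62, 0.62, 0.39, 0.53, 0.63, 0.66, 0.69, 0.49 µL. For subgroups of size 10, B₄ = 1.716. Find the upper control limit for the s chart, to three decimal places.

s̄ = (0.62 + 0.62 + 0.39 + 0.53 + 0.63 + 0.66 + 0.69 + 0.49) / 8 = 0.5787
UCL_s = B₄·s̄ = 1.716 × 0.5787 = 0.9931

0.993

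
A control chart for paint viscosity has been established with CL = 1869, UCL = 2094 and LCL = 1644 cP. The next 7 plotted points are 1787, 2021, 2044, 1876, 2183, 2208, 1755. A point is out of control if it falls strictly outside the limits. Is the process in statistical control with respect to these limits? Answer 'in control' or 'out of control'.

out of control

Compare each point to [1644, 2094]: sample 5 = 2183 > UCL; sample 6 = 2208 > UCL.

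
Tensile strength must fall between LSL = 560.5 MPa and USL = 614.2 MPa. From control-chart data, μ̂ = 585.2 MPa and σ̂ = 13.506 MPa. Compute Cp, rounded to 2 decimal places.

Cp = (USL − LSL) / (6σ̂) = (614.2 − 560.5) / (6 × 13.506) = 53.7000 / 81.0360 = 0.6627

0.66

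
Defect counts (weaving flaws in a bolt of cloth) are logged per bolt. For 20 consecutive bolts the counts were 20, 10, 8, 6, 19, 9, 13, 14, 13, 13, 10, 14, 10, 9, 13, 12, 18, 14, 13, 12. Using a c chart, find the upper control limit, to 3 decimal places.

c̄ = (20 + 10 + 8 + 6 + 19 + 9 + 13 + 14 + 13 + 13 + 10 + 14 + 10 + 9 + 13 + 12 + 18 + 14 + 13 + 12) / 20 = 250 / 20 = 12.5000
UCL = c̄ + 3√c̄ = 12.5000 + 3 × √12.5000 = 12.5000 + 3 × 3.5355 = 23.1066

23.107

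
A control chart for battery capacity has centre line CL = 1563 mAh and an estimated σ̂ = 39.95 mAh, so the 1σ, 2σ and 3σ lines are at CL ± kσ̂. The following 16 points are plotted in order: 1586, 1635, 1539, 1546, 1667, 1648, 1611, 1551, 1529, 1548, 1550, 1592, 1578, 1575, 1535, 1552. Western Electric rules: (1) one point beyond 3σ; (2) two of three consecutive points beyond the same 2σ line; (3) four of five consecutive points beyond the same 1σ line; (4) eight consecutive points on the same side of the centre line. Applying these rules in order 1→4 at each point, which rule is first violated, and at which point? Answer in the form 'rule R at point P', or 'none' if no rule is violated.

Zone of each point (C = within 1σ̂, B = 1σ̂–2σ̂, A = 2σ̂–3σ̂, * = beyond 3σ̂; sign = side of CL): 1:+C, 2:+B, 3:-C, 4:-C, 5:+A, 6:+A, 7:+B, 8:-C, 9:-C, 10:-C, 11:-C, 12:+C, 13:+C, 14:+C, 15:-C, 16:-C
Rule 2 (two of three consecutive points beyond the same 2σ limit) is satisfied at point 6.

rule 2 at point 6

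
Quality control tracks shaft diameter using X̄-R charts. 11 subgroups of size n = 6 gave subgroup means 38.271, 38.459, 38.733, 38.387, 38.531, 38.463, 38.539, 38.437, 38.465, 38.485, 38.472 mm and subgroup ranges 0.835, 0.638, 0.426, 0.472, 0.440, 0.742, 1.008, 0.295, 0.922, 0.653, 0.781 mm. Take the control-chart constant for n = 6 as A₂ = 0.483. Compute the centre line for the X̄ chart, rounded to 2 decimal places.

38.48

X̄̄ = (38.271 + 38.459 + 38.733 + 38.387 + 38.531 + 38.463 + 38.539 + 38.437 + 38.465 + 38.485 + 38.472) / 11 = 423.2420 / 11 = 38.4765
CL = X̄̄ = 38.4765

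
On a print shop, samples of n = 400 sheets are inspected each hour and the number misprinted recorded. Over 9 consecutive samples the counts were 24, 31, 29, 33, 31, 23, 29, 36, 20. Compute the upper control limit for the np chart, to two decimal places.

p̄ = Σdᵢ / (k·n) = 256 / (9 × 400) = 0.07111
UCL = np̄ + 3·√(np̄(1−p̄)) = 28.4444 + 3 × √(28.4444×0.92889) = 28.4444 + 3 × 5.1402 = 43.8651

43.87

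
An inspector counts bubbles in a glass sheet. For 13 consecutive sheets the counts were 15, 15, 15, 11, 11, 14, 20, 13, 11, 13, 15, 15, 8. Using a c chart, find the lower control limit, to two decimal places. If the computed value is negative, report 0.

c̄ = (15 + 15 + 15 + 11 + 11 + 14 + 20 + 13 + 11 + 13 + 15 + 15 + 8) / 13 = 176 / 13 = 13.5385
LCL = c̄ − 3√c̄ = 13.5385 − 3 × 3.6795 = 2.5001

2.50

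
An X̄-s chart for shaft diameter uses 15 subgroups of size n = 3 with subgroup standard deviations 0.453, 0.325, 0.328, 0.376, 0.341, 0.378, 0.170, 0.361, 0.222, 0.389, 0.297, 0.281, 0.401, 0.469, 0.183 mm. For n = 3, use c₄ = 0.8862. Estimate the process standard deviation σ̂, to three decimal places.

0.374

s̄ = (0.453 + 0.325 + 0.328 + 0.376 + 0.341 + 0.378 + 0.170 + 0.361 + 0.222 + 0.389 + 0.297 + 0.281 + 0.401 + 0.469 + 0.183) / 15 = 0.3316
σ̂ = s̄ / c₄ = 0.3316 / 0.8862 = 0.3742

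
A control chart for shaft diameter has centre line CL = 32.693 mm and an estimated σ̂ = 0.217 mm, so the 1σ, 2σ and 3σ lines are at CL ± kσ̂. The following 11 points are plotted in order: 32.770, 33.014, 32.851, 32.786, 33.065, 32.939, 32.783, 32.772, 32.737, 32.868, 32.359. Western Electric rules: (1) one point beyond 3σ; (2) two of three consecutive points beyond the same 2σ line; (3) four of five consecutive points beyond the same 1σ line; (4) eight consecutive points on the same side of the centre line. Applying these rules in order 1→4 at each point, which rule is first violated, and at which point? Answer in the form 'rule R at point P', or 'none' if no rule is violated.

rule 4 at point 8

Zone of each point (C = within 1σ̂, B = 1σ̂–2σ̂, A = 2σ̂–3σ̂, * = beyond 3σ̂; sign = side of CL): 1:+C, 2:+B, 3:+C, 4:+C, 5:+B, 6:+B, 7:+C, 8:+C, 9:+C, 10:+C, 11:-B
Rule 4 (eight consecutive points on the same side of the centre line) is satisfied at point 8.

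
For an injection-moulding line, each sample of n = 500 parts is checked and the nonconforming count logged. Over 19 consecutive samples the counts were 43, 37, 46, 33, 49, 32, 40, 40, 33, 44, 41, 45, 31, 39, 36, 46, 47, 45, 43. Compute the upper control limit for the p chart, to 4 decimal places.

p̄ = Σdᵢ / (k·n) = 770 / (19 × 500) = 0.08105
UCL = p̄ + 3·√(p̄(1−p̄)/n) = 0.08105 + 3 × √(0.08105×0.91895/500) = 0.08105 + 3 × 0.01221 = 0.11767

0.1177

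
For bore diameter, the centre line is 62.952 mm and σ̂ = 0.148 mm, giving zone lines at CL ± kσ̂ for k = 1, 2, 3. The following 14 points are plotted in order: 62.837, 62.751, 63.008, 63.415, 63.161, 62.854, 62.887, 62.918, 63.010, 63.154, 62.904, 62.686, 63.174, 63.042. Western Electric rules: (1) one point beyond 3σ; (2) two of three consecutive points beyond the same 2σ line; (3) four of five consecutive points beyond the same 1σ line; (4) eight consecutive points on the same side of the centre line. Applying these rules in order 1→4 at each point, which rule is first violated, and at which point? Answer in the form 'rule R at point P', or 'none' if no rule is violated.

Zone of each point (C = within 1σ̂, B = 1σ̂–2σ̂, A = 2σ̂–3σ̂, * = beyond 3σ̂; sign = side of CL): 1:-C, 2:-B, 3:+C, 4:+*, 5:+B, 6:-C, 7:-C, 8:-C, 9:+C, 10:+B, 11:-C, 12:-B, 13:+B, 14:+C
Rule 1 (one point beyond the 3σ limits) is satisfied at point 4.

rule 1 at point 4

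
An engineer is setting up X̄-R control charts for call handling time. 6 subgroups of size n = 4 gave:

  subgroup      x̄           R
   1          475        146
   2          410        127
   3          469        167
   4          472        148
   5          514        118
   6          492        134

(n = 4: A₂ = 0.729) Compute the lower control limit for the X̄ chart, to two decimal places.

369.94

X̄̄ = (475 + 410 + 469 + 472 + 514 + 492) / 6 = 2832.0000 / 6 = 472.0000
R̄ = (146 + 127 + 167 + 148 + 118 + 134) / 6 = 840.0000 / 6 = 140.0000
LCL = X̄̄ − A₂·R̄ = 472.0000 − 0.729 × 140.0000 = 369.9400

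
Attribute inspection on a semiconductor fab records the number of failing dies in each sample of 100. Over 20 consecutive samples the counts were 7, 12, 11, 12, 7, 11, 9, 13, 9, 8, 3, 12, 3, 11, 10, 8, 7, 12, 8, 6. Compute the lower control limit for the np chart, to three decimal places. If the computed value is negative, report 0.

p̄ = Σdᵢ / (k·n) = 179 / (20 × 100) = 0.08950
LCL = np̄ − 3·√(np̄(1−p̄)) = 8.9500 − 3 × 2.8546 = 0.3861

0.386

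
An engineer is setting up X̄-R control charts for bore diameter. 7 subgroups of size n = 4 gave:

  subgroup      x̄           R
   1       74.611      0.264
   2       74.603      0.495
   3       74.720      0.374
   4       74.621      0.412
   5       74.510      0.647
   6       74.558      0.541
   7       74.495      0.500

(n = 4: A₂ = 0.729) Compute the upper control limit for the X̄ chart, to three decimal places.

74.925

X̄̄ = (74.611 + 74.603 + 74.720 + 74.621 + 74.510 + 74.558 + 74.495) / 7 = 522.1180 / 7 = 74.5883
R̄ = (0.264 + 0.495 + 0.374 + 0.412 + 0.647 + 0.541 + 0.500) / 7 = 3.2330 / 7 = 0.4619
UCL = X̄̄ + A₂·R̄ = 74.5883 + 0.729 × 0.4619 = 74.9250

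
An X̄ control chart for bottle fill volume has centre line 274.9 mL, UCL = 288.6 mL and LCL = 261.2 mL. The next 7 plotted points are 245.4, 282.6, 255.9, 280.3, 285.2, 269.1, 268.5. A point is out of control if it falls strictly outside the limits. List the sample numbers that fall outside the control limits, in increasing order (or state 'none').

1, 3

Compare each point to [261.2, 288.6]: sample 1 = 245.4 < LCL; sample 3 = 255.9 < LCL.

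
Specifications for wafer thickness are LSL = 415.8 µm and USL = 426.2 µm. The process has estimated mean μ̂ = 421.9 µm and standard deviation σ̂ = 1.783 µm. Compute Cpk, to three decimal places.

0.804

Cpu = (USL − μ̂) / (3σ̂) = (426.2 − 421.9) / (3 × 1.783) = 0.8039; Cpl = (μ̂ − LSL) / (3σ̂) = (421.9 − 415.8) / (3 × 1.783) = 1.1404; Cpk = min(Cpu, Cpl) = 0.8039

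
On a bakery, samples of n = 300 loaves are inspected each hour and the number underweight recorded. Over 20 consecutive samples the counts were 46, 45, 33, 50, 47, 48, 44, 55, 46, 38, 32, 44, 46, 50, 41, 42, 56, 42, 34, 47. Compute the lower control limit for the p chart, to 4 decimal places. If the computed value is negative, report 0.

0.0862

p̄ = Σdᵢ / (k·n) = 886 / (20 × 300) = 0.14767
LCL = p̄ − 3·√(p̄(1−p̄)/n) = 0.14767 − 3 × 0.02048 = 0.08622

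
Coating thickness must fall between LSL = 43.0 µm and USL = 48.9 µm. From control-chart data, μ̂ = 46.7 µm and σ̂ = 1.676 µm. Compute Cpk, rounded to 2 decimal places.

0.44

Cpu = (USL − μ̂) / (3σ̂) = (48.9 − 46.7) / (3 × 1.676) = 0.4375; Cpl = (μ̂ − LSL) / (3σ̂) = (46.7 − 43.0) / (3 × 1.676) = 0.7359; Cpk = min(Cpu, Cpl) = 0.4375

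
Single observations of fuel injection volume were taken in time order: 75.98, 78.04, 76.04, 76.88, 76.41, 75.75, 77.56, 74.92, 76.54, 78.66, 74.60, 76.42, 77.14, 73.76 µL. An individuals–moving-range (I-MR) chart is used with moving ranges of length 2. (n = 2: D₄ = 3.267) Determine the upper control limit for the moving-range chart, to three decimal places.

6.082

Moving ranges: 2.06, 2.00, 0.84, 0.47, 0.66, 1.81, 2.64, 1.62, 2.12, 4.06, 1.82, 0.72, 3.38; M̄R̄ = 24.2000 / 13 = 1.8615
UCL_MR = D₄·M̄R̄ = 3.267 × 1.8615 = 6.0816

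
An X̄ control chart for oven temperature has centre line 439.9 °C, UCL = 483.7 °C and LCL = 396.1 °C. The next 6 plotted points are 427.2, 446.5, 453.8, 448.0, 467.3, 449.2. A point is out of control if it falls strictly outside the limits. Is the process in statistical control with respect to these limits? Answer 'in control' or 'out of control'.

in control

All 6 points lie within [396.1, 483.7].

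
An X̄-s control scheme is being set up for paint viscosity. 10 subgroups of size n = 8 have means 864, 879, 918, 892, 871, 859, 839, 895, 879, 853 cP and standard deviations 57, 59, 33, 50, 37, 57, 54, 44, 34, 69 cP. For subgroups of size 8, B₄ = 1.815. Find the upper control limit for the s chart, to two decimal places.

89.66

s̄ = (57 + 59 + 33 + 50 + 37 + 57 + 54 + 44 + 34 + 69) / 10 = 49.4000
UCL_s = B₄·s̄ = 1.815 × 49.4000 = 89.6610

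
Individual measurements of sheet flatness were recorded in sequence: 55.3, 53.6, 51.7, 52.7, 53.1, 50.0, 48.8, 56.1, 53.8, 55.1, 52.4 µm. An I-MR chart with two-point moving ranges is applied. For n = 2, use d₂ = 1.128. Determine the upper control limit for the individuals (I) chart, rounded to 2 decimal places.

X̄ = (55.3 + 53.6 + 51.7 + 52.7 + 53.1 + 50.0 + 48.8 + 56.1 + 53.8 + 55.1 + 52.4) / 11 = 52.9636
Moving ranges: 1.7, 1.9, 1.0, 0.4, 3.1, 1.2, 7.3, 2.3, 1.3, 2.7; M̄R̄ = 22.9000 / 10 = 2.2900
UCL = X̄ + 3·M̄R̄/d₂ = 52.9636 + 3 × 2.2900 / 1.128 = 59.0541

59.05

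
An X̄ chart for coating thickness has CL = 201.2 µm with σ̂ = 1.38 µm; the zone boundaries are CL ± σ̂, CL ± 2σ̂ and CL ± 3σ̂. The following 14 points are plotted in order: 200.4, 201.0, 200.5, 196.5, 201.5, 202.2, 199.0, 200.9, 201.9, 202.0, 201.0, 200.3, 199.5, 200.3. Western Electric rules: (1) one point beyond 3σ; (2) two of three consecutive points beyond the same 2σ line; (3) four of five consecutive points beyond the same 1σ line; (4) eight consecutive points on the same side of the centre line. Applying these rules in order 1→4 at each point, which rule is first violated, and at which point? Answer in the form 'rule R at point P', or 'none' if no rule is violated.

Zone of each point (C = within 1σ̂, B = 1σ̂–2σ̂, A = 2σ̂–3σ̂, * = beyond 3σ̂; sign = side of CL): 1:-C, 2:-C, 3:-C, 4:-*, 5:+C, 6:+C, 7:-B, 8:-C, 9:+C, 10:+C, 11:-C, 12:-C, 13:-B, 14:-C
Rule 1 (one point beyond the 3σ limits) is satisfied at point 4.

rule 1 at point 4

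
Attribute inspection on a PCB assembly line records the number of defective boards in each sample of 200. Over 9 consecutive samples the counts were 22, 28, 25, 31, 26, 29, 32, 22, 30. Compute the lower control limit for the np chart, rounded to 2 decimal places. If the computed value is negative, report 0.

12.67

p̄ = Σdᵢ / (k·n) = 245 / (9 × 200) = 0.13611
LCL = np̄ − 3·√(np̄(1−p̄)) = 27.2222 − 3 × 4.8494 = 12.6739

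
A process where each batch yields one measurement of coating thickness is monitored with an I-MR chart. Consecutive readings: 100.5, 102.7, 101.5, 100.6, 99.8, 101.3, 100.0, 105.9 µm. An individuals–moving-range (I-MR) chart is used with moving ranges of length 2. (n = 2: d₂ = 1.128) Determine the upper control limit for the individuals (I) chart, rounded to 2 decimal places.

X̄ = (100.5 + 102.7 + 101.5 + 100.6 + 99.8 + 101.3 + 100.0 + 105.9) / 8 = 101.5375
Moving ranges: 2.2, 1.2, 0.9, 0.8, 1.5, 1.3, 5.9; M̄R̄ = 13.8000 / 7 = 1.9714
UCL = X̄ + 3·M̄R̄/d₂ = 101.5375 + 3 × 1.9714 / 1.128 = 106.7807

106.78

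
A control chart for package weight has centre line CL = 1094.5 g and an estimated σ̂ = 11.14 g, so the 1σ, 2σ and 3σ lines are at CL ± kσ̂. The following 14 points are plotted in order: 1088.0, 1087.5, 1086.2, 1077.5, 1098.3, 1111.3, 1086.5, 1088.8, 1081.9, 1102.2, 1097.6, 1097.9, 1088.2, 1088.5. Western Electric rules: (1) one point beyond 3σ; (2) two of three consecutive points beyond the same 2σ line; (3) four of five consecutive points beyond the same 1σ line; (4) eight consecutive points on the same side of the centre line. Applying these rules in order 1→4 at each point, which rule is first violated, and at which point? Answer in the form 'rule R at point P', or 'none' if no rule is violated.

Zone of each point (C = within 1σ̂, B = 1σ̂–2σ̂, A = 2σ̂–3σ̂, * = beyond 3σ̂; sign = side of CL): 1:-C, 2:-C, 3:-C, 4:-B, 5:+C, 6:+B, 7:-C, 8:-C, 9:-B, 10:+C, 11:+C, 12:+C, 13:-C, 14:-C
No rule fires across all 14 points.

none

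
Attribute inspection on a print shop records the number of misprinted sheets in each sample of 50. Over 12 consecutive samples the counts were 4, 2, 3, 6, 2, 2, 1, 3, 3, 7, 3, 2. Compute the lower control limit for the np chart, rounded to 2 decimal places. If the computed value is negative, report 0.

p̄ = Σdᵢ / (k·n) = 38 / (12 × 50) = 0.06333
LCL = np̄ − 3·√(np̄(1−p̄)) = 3.1667 − 3 × 1.7222 = -2.0001 → 0 (negative, so LCL = 0)

0.00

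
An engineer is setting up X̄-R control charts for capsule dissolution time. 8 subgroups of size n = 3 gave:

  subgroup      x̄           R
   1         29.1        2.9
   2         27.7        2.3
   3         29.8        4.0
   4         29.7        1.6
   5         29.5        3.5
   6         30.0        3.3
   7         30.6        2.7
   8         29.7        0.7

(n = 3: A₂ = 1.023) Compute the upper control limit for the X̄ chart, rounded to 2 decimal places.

32.20

X̄̄ = (29.1 + 27.7 + 29.8 + 29.7 + 29.5 + 30.0 + 30.6 + 29.7) / 8 = 236.1000 / 8 = 29.5125
R̄ = (2.9 + 2.3 + 4.0 + 1.6 + 3.5 + 3.3 + 2.7 + 0.7) / 8 = 21.0000 / 8 = 2.6250
UCL = X̄̄ + A₂·R̄ = 29.5125 + 1.023 × 2.6250 = 32.1979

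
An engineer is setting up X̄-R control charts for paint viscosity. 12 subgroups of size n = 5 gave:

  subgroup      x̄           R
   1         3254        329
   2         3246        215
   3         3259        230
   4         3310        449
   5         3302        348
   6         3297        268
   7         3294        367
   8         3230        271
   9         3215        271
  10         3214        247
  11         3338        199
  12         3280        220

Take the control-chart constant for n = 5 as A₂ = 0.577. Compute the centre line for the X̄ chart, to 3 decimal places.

3269.917

X̄̄ = (3254 + 3246 + 3259 + 3310 + 3302 + 3297 + 3294 + 3230 + 3215 + 3214 + 3338 + 3280) / 12 = 39239.0000 / 12 = 3269.9167
CL = X̄̄ = 3269.9167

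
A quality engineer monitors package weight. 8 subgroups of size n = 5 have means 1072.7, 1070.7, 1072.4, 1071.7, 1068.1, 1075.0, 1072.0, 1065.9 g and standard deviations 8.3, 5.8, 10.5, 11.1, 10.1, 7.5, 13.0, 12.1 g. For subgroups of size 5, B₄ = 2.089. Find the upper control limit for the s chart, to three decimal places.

s̄ = (8.3 + 5.8 + 10.5 + 11.1 + 10.1 + 7.5 + 13.0 + 12.1) / 8 = 9.8000
UCL_s = B₄·s̄ = 2.089 × 9.8000 = 20.4722

20.472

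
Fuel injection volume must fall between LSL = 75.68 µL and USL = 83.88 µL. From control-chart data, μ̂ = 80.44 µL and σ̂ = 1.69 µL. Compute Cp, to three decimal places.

0.809

Cp = (USL − LSL) / (6σ̂) = (83.88 − 75.68) / (6 × 1.69) = 8.2000 / 10.1400 = 0.8087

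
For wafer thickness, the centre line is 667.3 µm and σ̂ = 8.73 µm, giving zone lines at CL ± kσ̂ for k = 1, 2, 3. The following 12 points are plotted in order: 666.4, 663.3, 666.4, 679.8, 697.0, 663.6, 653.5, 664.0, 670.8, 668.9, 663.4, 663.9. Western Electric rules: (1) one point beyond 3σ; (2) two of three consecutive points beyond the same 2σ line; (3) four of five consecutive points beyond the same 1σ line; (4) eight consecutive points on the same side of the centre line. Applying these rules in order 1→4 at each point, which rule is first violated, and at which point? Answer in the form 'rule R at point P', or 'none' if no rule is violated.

rule 1 at point 5

Zone of each point (C = within 1σ̂, B = 1σ̂–2σ̂, A = 2σ̂–3σ̂, * = beyond 3σ̂; sign = side of CL): 1:-C, 2:-C, 3:-C, 4:+B, 5:+*, 6:-C, 7:-B, 8:-C, 9:+C, 10:+C, 11:-C, 12:-C
Rule 1 (one point beyond the 3σ limits) is satisfied at point 5.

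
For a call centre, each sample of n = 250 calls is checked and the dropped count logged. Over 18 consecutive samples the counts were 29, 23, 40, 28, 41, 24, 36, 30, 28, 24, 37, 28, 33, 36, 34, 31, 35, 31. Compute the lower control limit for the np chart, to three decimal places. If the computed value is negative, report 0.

p̄ = Σdᵢ / (k·n) = 568 / (18 × 250) = 0.12622
LCL = np̄ − 3·√(np̄(1−p̄)) = 31.5556 − 3 × 5.2510 = 15.8027

15.803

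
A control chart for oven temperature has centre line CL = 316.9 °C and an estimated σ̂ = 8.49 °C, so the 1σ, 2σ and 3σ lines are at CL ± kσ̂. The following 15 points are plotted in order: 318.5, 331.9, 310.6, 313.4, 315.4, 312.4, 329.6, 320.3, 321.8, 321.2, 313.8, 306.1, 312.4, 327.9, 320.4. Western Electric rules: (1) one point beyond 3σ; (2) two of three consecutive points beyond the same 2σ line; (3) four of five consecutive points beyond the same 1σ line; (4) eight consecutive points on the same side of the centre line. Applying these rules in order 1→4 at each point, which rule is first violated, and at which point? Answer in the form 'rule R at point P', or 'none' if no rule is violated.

none

Zone of each point (C = within 1σ̂, B = 1σ̂–2σ̂, A = 2σ̂–3σ̂, * = beyond 3σ̂; sign = side of CL): 1:+C, 2:+B, 3:-C, 4:-C, 5:-C, 6:-C, 7:+B, 8:+C, 9:+C, 10:+C, 11:-C, 12:-B, 13:-C, 14:+B, 15:+C
No rule fires across all 15 points.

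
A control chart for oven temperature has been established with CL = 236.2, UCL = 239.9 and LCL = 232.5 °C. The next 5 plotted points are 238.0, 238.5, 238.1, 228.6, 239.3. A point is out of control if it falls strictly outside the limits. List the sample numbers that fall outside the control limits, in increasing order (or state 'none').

4

Compare each point to [232.5, 239.9]: sample 4 = 228.6 < LCL.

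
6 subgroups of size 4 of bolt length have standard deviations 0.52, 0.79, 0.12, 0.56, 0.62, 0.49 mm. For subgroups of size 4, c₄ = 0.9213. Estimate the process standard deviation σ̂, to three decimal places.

s̄ = (0.52 + 0.79 + 0.12 + 0.56 + 0.62 + 0.49) / 6 = 0.5167
σ̂ = s̄ / c₄ = 0.5167 / 0.9213 = 0.5608

0.561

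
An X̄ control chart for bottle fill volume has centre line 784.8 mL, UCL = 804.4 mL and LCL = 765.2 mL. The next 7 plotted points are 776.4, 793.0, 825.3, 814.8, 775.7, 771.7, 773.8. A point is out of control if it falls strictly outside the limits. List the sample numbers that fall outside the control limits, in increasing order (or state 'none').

3, 4

Compare each point to [765.2, 804.4]: sample 3 = 825.3 > UCL; sample 4 = 814.8 > UCL.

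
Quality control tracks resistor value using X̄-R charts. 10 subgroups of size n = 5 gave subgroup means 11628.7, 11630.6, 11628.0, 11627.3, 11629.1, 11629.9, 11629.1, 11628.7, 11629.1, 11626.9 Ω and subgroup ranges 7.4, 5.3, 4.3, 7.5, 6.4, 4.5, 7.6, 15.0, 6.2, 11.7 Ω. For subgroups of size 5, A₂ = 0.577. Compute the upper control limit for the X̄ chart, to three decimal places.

X̄̄ = (11628.7 + 11630.6 + 11628.0 + 11627.3 + 11629.1 + 11629.9 + 11629.1 + 11628.7 + 11629.1 + 11626.9) / 10 = 116287.4000 / 10 = 11628.7400
R̄ = (7.4 + 5.3 + 4.3 + 7.5 + 6.4 + 4.5 + 7.6 + 15.0 + 6.2 + 11.7) / 10 = 75.9000 / 10 = 7.5900
UCL = X̄̄ + A₂·R̄ = 11628.7400 + 0.577 × 7.5900 = 11633.1194

11633.119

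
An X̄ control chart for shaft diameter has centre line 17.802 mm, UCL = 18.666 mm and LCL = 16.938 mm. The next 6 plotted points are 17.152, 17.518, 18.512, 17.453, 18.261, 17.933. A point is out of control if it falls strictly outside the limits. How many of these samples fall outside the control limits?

0

All 6 points lie within [16.938, 18.666].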